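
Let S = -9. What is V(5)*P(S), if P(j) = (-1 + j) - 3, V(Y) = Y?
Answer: -65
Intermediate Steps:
P(j) = -4 + j
V(5)*P(S) = 5*(-4 - 9) = 5*(-13) = -65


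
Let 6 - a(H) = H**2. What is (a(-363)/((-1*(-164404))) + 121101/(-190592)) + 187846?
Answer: 1471484478924407/7833521792 ≈ 1.8784e+5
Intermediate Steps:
a(H) = 6 - H**2
(a(-363)/((-1*(-164404))) + 121101/(-190592)) + 187846 = ((6 - 1*(-363)**2)/((-1*(-164404))) + 121101/(-190592)) + 187846 = ((6 - 1*131769)/164404 + 121101*(-1/190592)) + 187846 = ((6 - 131769)*(1/164404) - 121101/190592) + 187846 = (-131763*1/164404 - 121101/190592) + 187846 = (-131763/164404 - 121101/190592) + 187846 = -11255615625/7833521792 + 187846 = 1471484478924407/7833521792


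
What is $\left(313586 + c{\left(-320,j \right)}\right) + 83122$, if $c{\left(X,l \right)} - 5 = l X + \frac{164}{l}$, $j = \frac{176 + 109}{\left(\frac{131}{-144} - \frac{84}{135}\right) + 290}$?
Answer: $\frac{4225320024595469}{10654856100} \approx 3.9656 \cdot 10^{5}$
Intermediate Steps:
$j = \frac{205200}{207697}$ ($j = \frac{285}{\left(131 \left(- \frac{1}{144}\right) - \frac{28}{45}\right) + 290} = \frac{285}{\left(- \frac{131}{144} - \frac{28}{45}\right) + 290} = \frac{285}{- \frac{1103}{720} + 290} = \frac{285}{\frac{207697}{720}} = 285 \cdot \frac{720}{207697} = \frac{205200}{207697} \approx 0.98798$)
$c{\left(X,l \right)} = 5 + \frac{164}{l} + X l$ ($c{\left(X,l \right)} = 5 + \left(l X + \frac{164}{l}\right) = 5 + \left(X l + \frac{164}{l}\right) = 5 + \left(\frac{164}{l} + X l\right) = 5 + \frac{164}{l} + X l$)
$\left(313586 + c{\left(-320,j \right)}\right) + 83122 = \left(313586 + \left(5 + \frac{164}{\frac{205200}{207697}} - \frac{65664000}{207697}\right)\right) + 83122 = \left(313586 + \left(5 + 164 \cdot \frac{207697}{205200} - \frac{65664000}{207697}\right)\right) + 83122 = \left(313586 + \left(5 + \frac{8515577}{51300} - \frac{65664000}{207697}\right)\right) + 83122 = \left(313586 - \frac{1546629123331}{10654856100}\right) + 83122 = \frac{3339667075851269}{10654856100} + 83122 = \frac{4225320024595469}{10654856100}$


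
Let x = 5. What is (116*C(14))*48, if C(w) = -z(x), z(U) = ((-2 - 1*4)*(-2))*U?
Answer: -334080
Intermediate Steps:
z(U) = 12*U (z(U) = ((-2 - 4)*(-2))*U = (-6*(-2))*U = 12*U)
C(w) = -60 (C(w) = -12*5 = -1*60 = -60)
(116*C(14))*48 = (116*(-60))*48 = -6960*48 = -334080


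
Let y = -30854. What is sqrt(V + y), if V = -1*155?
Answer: I*sqrt(31009) ≈ 176.09*I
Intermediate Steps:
V = -155
sqrt(V + y) = sqrt(-155 - 30854) = sqrt(-31009) = I*sqrt(31009)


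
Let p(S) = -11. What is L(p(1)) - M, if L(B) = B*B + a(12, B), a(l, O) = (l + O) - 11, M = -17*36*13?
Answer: 8067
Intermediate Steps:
M = -7956 (M = -612*13 = -7956)
a(l, O) = -11 + O + l (a(l, O) = (O + l) - 11 = -11 + O + l)
L(B) = 1 + B + B² (L(B) = B*B + (-11 + B + 12) = B² + (1 + B) = 1 + B + B²)
L(p(1)) - M = (1 - 11 + (-11)²) - 1*(-7956) = (1 - 11 + 121) + 7956 = 111 + 7956 = 8067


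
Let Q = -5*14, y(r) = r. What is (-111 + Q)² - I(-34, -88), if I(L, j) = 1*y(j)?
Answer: 32849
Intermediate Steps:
Q = -70
I(L, j) = j (I(L, j) = 1*j = j)
(-111 + Q)² - I(-34, -88) = (-111 - 70)² - 1*(-88) = (-181)² + 88 = 32761 + 88 = 32849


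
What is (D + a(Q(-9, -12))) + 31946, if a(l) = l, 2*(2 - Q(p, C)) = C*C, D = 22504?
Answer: 54380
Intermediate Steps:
Q(p, C) = 2 - C²/2 (Q(p, C) = 2 - C*C/2 = 2 - C²/2)
(D + a(Q(-9, -12))) + 31946 = (22504 + (2 - ½*(-12)²)) + 31946 = (22504 + (2 - ½*144)) + 31946 = (22504 + (2 - 72)) + 31946 = (22504 - 70) + 31946 = 22434 + 31946 = 54380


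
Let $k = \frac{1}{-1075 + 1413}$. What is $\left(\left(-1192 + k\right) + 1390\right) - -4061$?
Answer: $\frac{1439543}{338} \approx 4259.0$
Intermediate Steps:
$k = \frac{1}{338} \approx 0.0029586$
$\left(\left(-1192 + k\right) + 1390\right) - -4061 = \left(\left(-1192 + \frac{1}{338}\right) + 1390\right) - -4061 = \left(- \frac{402895}{338} + 1390\right) + 4061 = \frac{66925}{338} + 4061 = \frac{1439543}{338}$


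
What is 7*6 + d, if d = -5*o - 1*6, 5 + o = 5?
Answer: 36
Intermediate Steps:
o = 0 (o = -5 + 5 = 0)
d = -6 (d = -5*0 - 1*6 = 0 - 6 = -6)
7*6 + d = 7*6 - 6 = 42 - 6 = 36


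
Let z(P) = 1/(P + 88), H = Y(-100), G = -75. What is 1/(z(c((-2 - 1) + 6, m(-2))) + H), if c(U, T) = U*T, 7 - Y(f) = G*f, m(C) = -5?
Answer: -73/546988 ≈ -0.00013346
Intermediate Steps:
Y(f) = 7 + 75*f (Y(f) = 7 - (-75)*f = 7 + 75*f)
c(U, T) = T*U
H = -7493 (H = 7 + 75*(-100) = 7 - 7500 = -7493)
z(P) = 1/(88 + P)
1/(z(c((-2 - 1) + 6, m(-2))) + H) = 1/(1/(88 - 5*((-2 - 1) + 6)) - 7493) = 1/(1/(88 - 5*(-3 + 6)) - 7493) = 1/(1/(88 - 5*3) - 7493) = 1/(1/(88 - 15) - 7493) = 1/(1/73 - 7493) = 1/(-546988/73) = -73/546988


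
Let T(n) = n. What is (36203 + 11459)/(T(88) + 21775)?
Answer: 47662/21863 ≈ 2.1800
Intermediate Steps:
(36203 + 11459)/(T(88) + 21775) = (36203 + 11459)/(88 + 21775) = 47662/21863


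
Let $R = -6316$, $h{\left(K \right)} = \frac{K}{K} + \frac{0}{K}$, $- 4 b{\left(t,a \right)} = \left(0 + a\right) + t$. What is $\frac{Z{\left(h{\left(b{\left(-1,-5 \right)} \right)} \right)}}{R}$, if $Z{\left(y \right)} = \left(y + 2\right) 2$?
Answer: $- \frac{3}{3158} \approx -0.00094997$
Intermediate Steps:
$b{\left(t,a \right)} = - \frac{a}{4} - \frac{t}{4}$ ($b{\left(t,a \right)} = - \frac{\left(0 + a\right) + t}{4} = - \frac{a + t}{4} = - \frac{a}{4} - \frac{t}{4}$)
$h{\left(K \right)} = 1$ ($h{\left(K \right)} = 1 + 0 = 1$)
$Z{\left(y \right)} = 4 + 2 y$ ($Z{\left(y \right)} = \left(2 + y\right) 2 = 4 + 2 y$)
$\frac{Z{\left(h{\left(b{\left(-1,-5 \right)} \right)} \right)}}{R} = \frac{4 + 2 \cdot 1}{-6316} = \left(4 + 2\right) \left(- \frac{1}{6316}\right) = 6 \left(- \frac{1}{6316}\right) = - \frac{3}{3158}$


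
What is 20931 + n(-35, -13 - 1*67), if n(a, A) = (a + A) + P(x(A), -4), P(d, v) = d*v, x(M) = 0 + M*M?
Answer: -4784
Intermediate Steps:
x(M) = M**2 (x(M) = 0 + M**2 = M**2)
n(a, A) = A + a - 4*A**2 (n(a, A) = (a + A) + A**2*(-4) = (A + a) - 4*A**2 = A + a - 4*A**2)
20931 + n(-35, -13 - 1*67) = 20931 + ((-13 - 1*67) - 35 - 4*(-13 - 1*67)**2) = 20931 + ((-13 - 67) - 35 - 4*(-13 - 67)**2) = 20931 + (-80 - 35 - 4*(-80)**2) = 20931 + (-80 - 35 - 4*6400) = 20931 + (-80 - 35 - 25600) = 20931 - 25715 = -4784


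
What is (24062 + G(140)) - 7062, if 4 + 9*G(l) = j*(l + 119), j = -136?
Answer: 117772/9 ≈ 13086.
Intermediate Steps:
G(l) = -5396/3 - 136*l/9 (G(l) = -4/9 + (-136*(l + 119))/9 = -4/9 + (-136*(119 + l))/9 = -4/9 + (-16184 - 136*l)/9 = -4/9 + (-16184/9 - 136*l/9) = -5396/3 - 136*l/9)
(24062 + G(140)) - 7062 = (24062 + (-5396/3 - 136/9*140)) - 7062 = (24062 + (-5396/3 - 19040/9)) - 7062 = (24062 - 35228/9) - 7062 = 181330/9 - 7062 = 117772/9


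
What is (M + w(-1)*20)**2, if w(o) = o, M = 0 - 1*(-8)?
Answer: 144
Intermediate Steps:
M = 8 (M = 0 + 8 = 8)
(M + w(-1)*20)**2 = (8 - 1*20)**2 = (8 - 20)**2 = (-12)**2 = 144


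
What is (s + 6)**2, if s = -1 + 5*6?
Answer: 1225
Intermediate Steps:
s = 29 (s = -1 + 30 = 29)
(s + 6)**2 = (29 + 6)**2 = 35**2 = 1225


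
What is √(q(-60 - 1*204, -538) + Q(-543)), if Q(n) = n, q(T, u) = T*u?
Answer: 3*√15721 ≈ 376.15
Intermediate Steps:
√(q(-60 - 1*204, -538) + Q(-543)) = √((-60 - 1*204)*(-538) - 543) = √((-60 - 204)*(-538) - 543) = √(-264*(-538) - 543) = √(142032 - 543) = √141489 = 3*√15721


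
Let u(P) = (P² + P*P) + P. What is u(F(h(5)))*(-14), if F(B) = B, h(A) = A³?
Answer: -439250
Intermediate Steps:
u(P) = P + 2*P² (u(P) = (P² + P²) + P = 2*P² + P = P + 2*P²)
u(F(h(5)))*(-14) = (5³*(1 + 2*5³))*(-14) = (125*(1 + 2*125))*(-14) = (125*(1 + 250))*(-14) = (125*251)*(-14) = 31375*(-14) = -439250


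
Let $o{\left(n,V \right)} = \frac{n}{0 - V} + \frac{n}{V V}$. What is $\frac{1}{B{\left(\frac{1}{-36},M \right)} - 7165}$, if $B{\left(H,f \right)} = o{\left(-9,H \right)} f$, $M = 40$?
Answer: $- \frac{1}{486685} \approx -2.0547 \cdot 10^{-6}$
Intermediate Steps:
$o{\left(n,V \right)} = \frac{n}{V^{2}} - \frac{n}{V}$ ($o{\left(n,V \right)} = \frac{n}{\left(-1\right) V} + \frac{n}{V^{2}} = n \left(- \frac{1}{V}\right) + \frac{n}{V^{2}} = - \frac{n}{V} + \frac{n}{V^{2}} = \frac{n}{V^{2}} - \frac{n}{V}$)
$B{\left(H,f \right)} = - \frac{9 f \left(1 - H\right)}{H^{2}}$ ($B{\left(H,f \right)} = - \frac{9 \left(1 - H\right)}{H^{2}} f = - \frac{9 f \left(1 - H\right)}{H^{2}}$)
$\frac{1}{B{\left(\frac{1}{-36},M \right)} - 7165} = \frac{1}{9 \cdot 40 \frac{1}{\frac{1}{1296}} \left(-1 + \frac{1}{-36}\right) - 7165} = \frac{1}{9 \cdot 40 \frac{1}{\frac{1}{1296}} \left(-1 - \frac{1}{36}\right) - 7165} = \frac{1}{9 \cdot 40 \cdot 1296 \left(- \frac{37}{36}\right) - 7165} = \frac{1}{-479520 - 7165} = \frac{1}{-486685} = - \frac{1}{486685}$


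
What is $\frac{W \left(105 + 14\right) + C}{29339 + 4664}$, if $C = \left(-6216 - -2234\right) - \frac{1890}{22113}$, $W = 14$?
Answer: $- \frac{270982}{3978351} \approx -0.068114$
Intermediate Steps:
$C = - \frac{465904}{117}$ ($C = \left(-6216 + 2234\right) - \frac{10}{117} = -3982 - \frac{10}{117} = - \frac{465904}{117} \approx -3982.1$)
$\frac{W \left(105 + 14\right) + C}{29339 + 4664} = \frac{14 \left(105 + 14\right) - \frac{465904}{117}}{29339 + 4664} = \frac{14 \cdot 119 - \frac{465904}{117}}{34003} = \left(1666 - \frac{465904}{117}\right) \frac{1}{34003} = \left(- \frac{270982}{117}\right) \frac{1}{34003} = - \frac{270982}{3978351}$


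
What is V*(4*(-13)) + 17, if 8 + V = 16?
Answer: -399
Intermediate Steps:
V = 8 (V = -8 + 16 = 8)
V*(4*(-13)) + 17 = 8*(4*(-13)) + 17 = 8*(-52) + 17 = -416 + 17 = -399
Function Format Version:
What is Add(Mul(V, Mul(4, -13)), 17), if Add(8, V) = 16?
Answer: -399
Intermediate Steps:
V = 8 (V = Add(-8, 16) = 8)
Add(Mul(V, Mul(4, -13)), 17) = Add(Mul(8, Mul(4, -13)), 17) = Add(Mul(8, -52), 17) = Add(-416, 17) = -399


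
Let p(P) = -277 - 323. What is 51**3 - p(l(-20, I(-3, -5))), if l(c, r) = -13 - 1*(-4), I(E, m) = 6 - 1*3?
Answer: 133251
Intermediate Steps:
I(E, m) = 3 (I(E, m) = 6 - 3 = 3)
l(c, r) = -9 (l(c, r) = -13 + 4 = -9)
p(P) = -600
51**3 - p(l(-20, I(-3, -5))) = 51**3 - 1*(-600) = 132651 + 600 = 133251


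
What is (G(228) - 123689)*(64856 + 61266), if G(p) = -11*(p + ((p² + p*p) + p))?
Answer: -160471705066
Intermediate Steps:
G(p) = -22*p - 22*p² (G(p) = -11*(p + ((p² + p²) + p)) = -11*(p + (2*p² + p)) = -11*(p + (p + 2*p²)) = -11*(2*p + 2*p²) = -22*p - 22*p²)
(G(228) - 123689)*(64856 + 61266) = (-22*228*(1 + 228) - 123689)*(64856 + 61266) = (-22*228*229 - 123689)*126122 = (-1148664 - 123689)*126122 = -1272353*126122 = -160471705066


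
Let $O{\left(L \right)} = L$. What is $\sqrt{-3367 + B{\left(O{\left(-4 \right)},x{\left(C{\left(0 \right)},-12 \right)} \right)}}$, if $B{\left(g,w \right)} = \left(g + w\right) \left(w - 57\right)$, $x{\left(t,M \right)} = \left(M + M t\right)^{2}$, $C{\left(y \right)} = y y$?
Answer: $\sqrt{8813} \approx 93.878$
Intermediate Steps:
$C{\left(y \right)} = y^{2}$
$B{\left(g,w \right)} = \left(-57 + w\right) \left(g + w\right)$ ($B{\left(g,w \right)} = \left(g + w\right) \left(-57 + w\right) = \left(-57 + w\right) \left(g + w\right)$)
$\sqrt{-3367 + B{\left(O{\left(-4 \right)},x{\left(C{\left(0 \right)},-12 \right)} \right)}} = \sqrt{-3367 - \left(-228 - 20736 \left(1 + 0^{2}\right)^{4} + 61 \left(-12\right)^{2} \left(1 + 0^{2}\right)^{2}\right)} = \sqrt{-3367 + \left(\left(144 \left(1 + 0\right)^{2}\right)^{2} + 228 - 57 \cdot 144 \left(1 + 0\right)^{2} - 4 \cdot 144 \left(1 + 0\right)^{2}\right)} = \sqrt{-3367 + \left(\left(144 \cdot 1^{2}\right)^{2} + 228 - 57 \cdot 144 \cdot 1^{2} - 4 \cdot 144 \cdot 1^{2}\right)} = \sqrt{-3367 + \left(\left(144 \cdot 1\right)^{2} + 228 - 57 \cdot 144 \cdot 1 - 4 \cdot 144 \cdot 1\right)} = \sqrt{-3367 + \left(144^{2} + 228 - 8208 - 576\right)} = \sqrt{-3367 + \left(20736 + 228 - 8208 - 576\right)} = \sqrt{-3367 + 12180} = \sqrt{8813}$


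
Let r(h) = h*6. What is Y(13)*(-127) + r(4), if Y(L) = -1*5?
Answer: 659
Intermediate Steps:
Y(L) = -5
r(h) = 6*h
Y(13)*(-127) + r(4) = -5*(-127) + 6*4 = 635 + 24 = 659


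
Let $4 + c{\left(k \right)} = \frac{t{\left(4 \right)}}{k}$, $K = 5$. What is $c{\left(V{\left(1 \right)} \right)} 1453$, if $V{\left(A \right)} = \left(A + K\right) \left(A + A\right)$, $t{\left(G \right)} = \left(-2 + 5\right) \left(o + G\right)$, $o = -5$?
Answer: $- \frac{24701}{4} \approx -6175.3$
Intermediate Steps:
$t{\left(G \right)} = -15 + 3 G$ ($t{\left(G \right)} = \left(-2 + 5\right) \left(-5 + G\right) = 3 \left(-5 + G\right) = -15 + 3 G$)
$V{\left(A \right)} = 2 A \left(5 + A\right)$ ($V{\left(A \right)} = \left(A + 5\right) \left(A + A\right) = \left(5 + A\right) 2 A = 2 A \left(5 + A\right)$)
$c{\left(k \right)} = -4 - \frac{3}{k}$ ($c{\left(k \right)} = -4 + \frac{-15 + 3 \cdot 4}{k} = -4 + \frac{-15 + 12}{k} = -4 - \frac{3}{k}$)
$c{\left(V{\left(1 \right)} \right)} 1453 = \left(-4 - \frac{3}{2 \cdot 1 \left(5 + 1\right)}\right) 1453 = \left(-4 - \frac{3}{2 \cdot 1 \cdot 6}\right) 1453 = \left(-4 - \frac{3}{12}\right) 1453 = \left(-4 - \frac{1}{4}\right) 1453 = \left(- \frac{17}{4}\right) 1453 = - \frac{24701}{4}$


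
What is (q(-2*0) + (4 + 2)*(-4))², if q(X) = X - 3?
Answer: 729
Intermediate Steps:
q(X) = -3 + X
(q(-2*0) + (4 + 2)*(-4))² = ((-3 - 2*0) + (4 + 2)*(-4))² = ((-3 + 0) + 6*(-4))² = (-3 - 24)² = (-27)² = 729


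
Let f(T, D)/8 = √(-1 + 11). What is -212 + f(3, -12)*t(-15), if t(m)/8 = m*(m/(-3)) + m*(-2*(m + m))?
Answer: -212 - 62400*√10 ≈ -1.9754e+5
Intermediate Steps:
t(m) = -104*m²/3 (t(m) = 8*(m*(m/(-3)) + m*(-2*(m + m))) = 8*(m*(m*(-⅓)) + m*(-4*m)) = 8*(m*(-m/3) + m*(-4*m)) = 8*(-m²/3 - 4*m²) = 8*(-13*m²/3) = -104*m²/3)
f(T, D) = 8*√10 (f(T, D) = 8*√(-1 + 11) = 8*√10)
-212 + f(3, -12)*t(-15) = -212 + (8*√10)*(-104/3*(-15)²) = -212 + (8*√10)*(-104/3*225) = -212 + (8*√10)*(-7800) = -212 - 62400*√10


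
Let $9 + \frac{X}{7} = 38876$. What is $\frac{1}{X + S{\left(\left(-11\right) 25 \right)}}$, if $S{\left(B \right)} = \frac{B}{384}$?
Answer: $\frac{384}{104474221} \approx 3.6755 \cdot 10^{-6}$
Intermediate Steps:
$X = 272069$ ($X = -63 + 7 \cdot 38876 = -63 + 272132 = 272069$)
$S{\left(B \right)} = \frac{B}{384}$ ($S{\left(B \right)} = B \frac{1}{384} = \frac{B}{384}$)
$\frac{1}{X + S{\left(\left(-11\right) 25 \right)}} = \frac{1}{272069 + \frac{\left(-11\right) 25}{384}} = \frac{1}{272069 + \frac{1}{384} \left(-275\right)} = \frac{1}{272069 - \frac{275}{384}} = \frac{1}{\frac{104474221}{384}} = \frac{384}{104474221}$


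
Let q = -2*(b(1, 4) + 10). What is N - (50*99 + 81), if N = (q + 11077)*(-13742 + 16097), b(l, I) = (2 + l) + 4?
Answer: 26001234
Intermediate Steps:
b(l, I) = 6 + l
q = -34 (q = -2*((6 + 1) + 10) = -2*(7 + 10) = -2*17 = -34)
N = 26006265 (N = (-34 + 11077)*(-13742 + 16097) = 11043*2355 = 26006265)
N - (50*99 + 81) = 26006265 - (50*99 + 81) = 26006265 - (4950 + 81) = 26006265 - 1*5031 = 26006265 - 5031 = 26001234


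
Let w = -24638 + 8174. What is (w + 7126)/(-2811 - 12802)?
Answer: 9338/15613 ≈ 0.59809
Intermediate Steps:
w = -16464
(w + 7126)/(-2811 - 12802) = (-16464 + 7126)/(-2811 - 12802) = -9338/(-15613) = -9338*(-1/15613) = 9338/15613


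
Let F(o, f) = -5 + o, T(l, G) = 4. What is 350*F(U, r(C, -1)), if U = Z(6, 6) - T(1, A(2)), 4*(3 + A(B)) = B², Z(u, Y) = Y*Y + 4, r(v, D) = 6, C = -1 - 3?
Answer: 10850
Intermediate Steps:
C = -4
Z(u, Y) = 4 + Y² (Z(u, Y) = Y² + 4 = 4 + Y²)
A(B) = -3 + B²/4
U = 36 (U = (4 + 6²) - 1*4 = (4 + 36) - 4 = 40 - 4 = 36)
350*F(U, r(C, -1)) = 350*(-5 + 36) = 350*31 = 10850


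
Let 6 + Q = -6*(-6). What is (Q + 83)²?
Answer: 12769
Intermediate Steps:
Q = 30 (Q = -6 - 6*(-6) = -6 + 36 = 30)
(Q + 83)² = (30 + 83)² = 113² = 12769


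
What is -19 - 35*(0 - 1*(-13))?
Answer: -474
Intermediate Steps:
-19 - 35*(0 - 1*(-13)) = -19 - 35*(0 + 13) = -19 - 35*13 = -19 - 455 = -474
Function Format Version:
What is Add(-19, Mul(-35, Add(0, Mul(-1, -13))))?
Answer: -474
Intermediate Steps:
Add(-19, Mul(-35, Add(0, Mul(-1, -13)))) = Add(-19, Mul(-35, Add(0, 13))) = Add(-19, Mul(-35, 13)) = Add(-19, -455) = -474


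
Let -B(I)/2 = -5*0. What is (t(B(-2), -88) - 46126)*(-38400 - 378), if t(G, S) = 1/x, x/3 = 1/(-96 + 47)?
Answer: 1789307402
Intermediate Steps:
B(I) = 0 (B(I) = -(-10)*0 = -2*0 = 0)
x = -3/49 (x = 3/(-96 + 47) = 3/(-49) = 3*(-1/49) = -3/49 ≈ -0.061224)
t(G, S) = -49/3 (t(G, S) = 1/(-3/49) = -49/3)
(t(B(-2), -88) - 46126)*(-38400 - 378) = (-49/3 - 46126)*(-38400 - 378) = -138427/3*(-38778) = 1789307402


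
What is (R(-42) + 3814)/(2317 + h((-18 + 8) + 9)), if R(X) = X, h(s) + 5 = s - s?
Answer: 943/578 ≈ 1.6315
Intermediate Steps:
h(s) = -5 (h(s) = -5 + (s - s) = -5 + 0 = -5)
(R(-42) + 3814)/(2317 + h((-18 + 8) + 9)) = (-42 + 3814)/(2317 - 5) = 3772/2312 = 3772*(1/2312) = 943/578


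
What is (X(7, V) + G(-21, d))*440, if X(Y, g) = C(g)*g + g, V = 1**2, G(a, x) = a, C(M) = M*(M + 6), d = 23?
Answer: -5720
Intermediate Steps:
C(M) = M*(6 + M)
V = 1
X(Y, g) = g + g**2*(6 + g) (X(Y, g) = (g*(6 + g))*g + g = g**2*(6 + g) + g = g + g**2*(6 + g))
(X(7, V) + G(-21, d))*440 = (1*(1 + 1*(6 + 1)) - 21)*440 = (1*(1 + 1*7) - 21)*440 = (1*(1 + 7) - 21)*440 = (1*8 - 21)*440 = (8 - 21)*440 = -13*440 = -5720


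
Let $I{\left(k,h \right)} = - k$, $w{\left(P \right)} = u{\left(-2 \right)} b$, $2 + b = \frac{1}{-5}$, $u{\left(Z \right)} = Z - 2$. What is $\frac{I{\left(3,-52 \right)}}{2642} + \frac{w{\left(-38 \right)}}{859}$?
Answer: $\frac{103363}{11347390} \approx 0.009109$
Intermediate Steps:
$u{\left(Z \right)} = -2 + Z$
$b = - \frac{11}{5}$ ($b = -2 + \frac{1}{-5} = -2 - \frac{1}{5} = - \frac{11}{5} \approx -2.2$)
$w{\left(P \right)} = \frac{44}{5}$ ($w{\left(P \right)} = \left(-2 - 2\right) \left(- \frac{11}{5}\right) = \left(-4\right) \left(- \frac{11}{5}\right) = \frac{44}{5}$)
$\frac{I{\left(3,-52 \right)}}{2642} + \frac{w{\left(-38 \right)}}{859} = \frac{\left(-1\right) 3}{2642} + \frac{44}{5 \cdot 859} = \left(-3\right) \frac{1}{2642} + \frac{44}{5} \cdot \frac{1}{859} = - \frac{3}{2642} + \frac{44}{4295} = \frac{103363}{11347390}$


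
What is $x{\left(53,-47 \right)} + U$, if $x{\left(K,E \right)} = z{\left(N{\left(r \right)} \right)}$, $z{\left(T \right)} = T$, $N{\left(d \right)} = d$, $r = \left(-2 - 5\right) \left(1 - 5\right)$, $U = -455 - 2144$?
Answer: $-2571$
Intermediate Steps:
$U = -2599$ ($U = -455 - 2144 = -2599$)
$r = 28$ ($r = \left(-7\right) \left(-4\right) = 28$)
$x{\left(K,E \right)} = 28$
$x{\left(53,-47 \right)} + U = 28 - 2599 = -2571$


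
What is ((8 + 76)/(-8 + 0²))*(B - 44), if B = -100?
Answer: 1512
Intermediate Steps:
((8 + 76)/(-8 + 0²))*(B - 44) = ((8 + 76)/(-8 + 0²))*(-100 - 44) = (84/(-8 + 0))*(-144) = (84/(-8))*(-144) = (84*(-⅛))*(-144) = -21/2*(-144) = 1512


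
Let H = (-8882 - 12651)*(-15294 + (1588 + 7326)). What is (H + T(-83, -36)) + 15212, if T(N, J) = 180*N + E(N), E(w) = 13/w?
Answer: 11402607383/83 ≈ 1.3738e+8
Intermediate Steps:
T(N, J) = 13/N + 180*N (T(N, J) = 180*N + 13/N = 13/N + 180*N)
H = 137380540 (H = -21533*(-15294 + 8914) = -21533*(-6380) = 137380540)
(H + T(-83, -36)) + 15212 = (137380540 + (13/(-83) + 180*(-83))) + 15212 = (137380540 + (13*(-1/83) - 14940)) + 15212 = (137380540 + (-13/83 - 14940)) + 15212 = (137380540 - 1240033/83) + 15212 = 11401344787/83 + 15212 = 11402607383/83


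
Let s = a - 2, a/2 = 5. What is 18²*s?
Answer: 2592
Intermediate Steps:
a = 10 (a = 2*5 = 10)
s = 8 (s = 10 - 2 = 8)
18²*s = 18²*8 = 324*8 = 2592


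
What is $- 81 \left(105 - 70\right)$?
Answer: $-2835$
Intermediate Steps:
$- 81 \left(105 - 70\right) = \left(-81\right) 35 = -2835$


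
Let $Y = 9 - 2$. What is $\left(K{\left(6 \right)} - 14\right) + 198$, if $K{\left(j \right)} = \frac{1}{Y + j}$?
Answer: $\frac{2393}{13} \approx 184.08$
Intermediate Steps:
$Y = 7$ ($Y = 9 - 2 = 7$)
$K{\left(j \right)} = \frac{1}{7 + j}$
$\left(K{\left(6 \right)} - 14\right) + 198 = \left(\frac{1}{7 + 6} - 14\right) + 198 = \left(\frac{1}{13} - 14\right) + 198 = - \frac{181}{13} + 198 = \frac{2393}{13}$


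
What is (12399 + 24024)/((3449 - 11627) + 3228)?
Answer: -4047/550 ≈ -7.3582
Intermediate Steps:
(12399 + 24024)/((3449 - 11627) + 3228) = 36423/(-8178 + 3228) = 36423/(-4950) = 36423*(-1/4950) = -4047/550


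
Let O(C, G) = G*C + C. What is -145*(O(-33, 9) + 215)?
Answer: 16675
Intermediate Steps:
O(C, G) = C + C*G (O(C, G) = C*G + C = C + C*G)
-145*(O(-33, 9) + 215) = -145*(-33*(1 + 9) + 215) = -145*(-33*10 + 215) = -145*(-330 + 215) = -145*(-115) = 16675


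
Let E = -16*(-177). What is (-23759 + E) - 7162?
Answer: -28089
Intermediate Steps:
E = 2832
(-23759 + E) - 7162 = (-23759 + 2832) - 7162 = -20927 - 7162 = -28089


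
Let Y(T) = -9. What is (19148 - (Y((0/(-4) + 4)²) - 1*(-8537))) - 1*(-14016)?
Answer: 24636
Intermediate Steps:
(19148 - (Y((0/(-4) + 4)²) - 1*(-8537))) - 1*(-14016) = (19148 - (-9 - 1*(-8537))) - 1*(-14016) = (19148 - (-9 + 8537)) + 14016 = (19148 - 1*8528) + 14016 = (19148 - 8528) + 14016 = 10620 + 14016 = 24636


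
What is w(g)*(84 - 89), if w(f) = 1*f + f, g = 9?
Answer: -90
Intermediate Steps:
w(f) = 2*f (w(f) = f + f = 2*f)
w(g)*(84 - 89) = (2*9)*(84 - 89) = 18*(-5) = -90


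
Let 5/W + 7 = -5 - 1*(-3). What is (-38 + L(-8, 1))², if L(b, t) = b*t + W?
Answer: 175561/81 ≈ 2167.4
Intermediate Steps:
W = -5/9 (W = 5/(-7 + (-5 - 1*(-3))) = 5/(-7 + (-5 + 3)) = 5/(-7 - 2) = 5/(-9) = 5*(-⅑) = -5/9 ≈ -0.55556)
L(b, t) = -5/9 + b*t (L(b, t) = b*t - 5/9 = -5/9 + b*t)
(-38 + L(-8, 1))² = (-38 + (-5/9 - 8*1))² = (-38 + (-5/9 - 8))² = (-38 - 77/9)² = (-419/9)² = 175561/81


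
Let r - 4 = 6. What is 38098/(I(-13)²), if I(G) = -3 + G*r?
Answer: 38098/17689 ≈ 2.1538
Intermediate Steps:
r = 10 (r = 4 + 6 = 10)
I(G) = -3 + 10*G (I(G) = -3 + G*10 = -3 + 10*G)
38098/(I(-13)²) = 38098/((-3 + 10*(-13))²) = 38098/((-3 - 130)²) = 38098/((-133)²) = 38098/17689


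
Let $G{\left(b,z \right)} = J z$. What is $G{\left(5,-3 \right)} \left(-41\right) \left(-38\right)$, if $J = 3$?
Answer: $-14022$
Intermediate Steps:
$G{\left(b,z \right)} = 3 z$
$G{\left(5,-3 \right)} \left(-41\right) \left(-38\right) = 3 \left(-3\right) \left(-41\right) \left(-38\right) = \left(-9\right) \left(-41\right) \left(-38\right) = 369 \left(-38\right) = -14022$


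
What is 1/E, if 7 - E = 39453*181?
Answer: -1/7140986 ≈ -1.4004e-7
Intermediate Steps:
E = -7140986 (E = 7 - 39453*181 = 7 - 1*7140993 = 7 - 7140993 = -7140986)
1/E = 1/(-7140986) = -1/7140986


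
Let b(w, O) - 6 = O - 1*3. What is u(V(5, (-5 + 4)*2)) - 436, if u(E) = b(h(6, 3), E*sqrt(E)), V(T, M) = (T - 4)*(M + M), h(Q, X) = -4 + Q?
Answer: -433 - 8*I ≈ -433.0 - 8.0*I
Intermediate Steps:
V(T, M) = 2*M*(-4 + T) (V(T, M) = (-4 + T)*(2*M) = 2*M*(-4 + T))
b(w, O) = 3 + O (b(w, O) = 6 + (O - 1*3) = 6 + (O - 3) = 6 + (-3 + O) = 3 + O)
u(E) = 3 + E**(3/2) (u(E) = 3 + E*sqrt(E) = 3 + E**(3/2))
u(V(5, (-5 + 4)*2)) - 436 = (3 + (2*((-5 + 4)*2)*(-4 + 5))**(3/2)) - 436 = (3 + (2*(-1*2)*1)**(3/2)) - 436 = (3 + (2*(-2)*1)**(3/2)) - 436 = (3 + (-4)**(3/2)) - 436 = (3 - 8*I) - 436 = -433 - 8*I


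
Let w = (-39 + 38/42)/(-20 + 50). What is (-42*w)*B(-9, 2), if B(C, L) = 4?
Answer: 640/3 ≈ 213.33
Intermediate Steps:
w = -80/63 (w = (-39 + 38*(1/42))/30 = (-39 + 19/21)*(1/30) = -800/21*1/30 = -80/63 ≈ -1.2698)
(-42*w)*B(-9, 2) = -42*(-80/63)*4 = (160/3)*4 = 640/3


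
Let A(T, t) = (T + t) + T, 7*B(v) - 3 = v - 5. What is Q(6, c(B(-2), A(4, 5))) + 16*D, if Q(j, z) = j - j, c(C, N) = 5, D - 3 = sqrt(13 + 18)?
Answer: 48 + 16*sqrt(31) ≈ 137.08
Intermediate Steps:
B(v) = -2/7 + v/7 (B(v) = 3/7 + (v - 5)/7 = 3/7 + (-5 + v)/7 = 3/7 + (-5/7 + v/7) = -2/7 + v/7)
A(T, t) = t + 2*T
D = 3 + sqrt(31) (D = 3 + sqrt(13 + 18) = 3 + sqrt(31) ≈ 8.5678)
Q(j, z) = 0
Q(6, c(B(-2), A(4, 5))) + 16*D = 0 + 16*(3 + sqrt(31)) = 0 + (48 + 16*sqrt(31)) = 48 + 16*sqrt(31)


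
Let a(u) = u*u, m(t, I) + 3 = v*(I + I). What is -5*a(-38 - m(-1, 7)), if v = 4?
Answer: -41405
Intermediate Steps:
m(t, I) = -3 + 8*I (m(t, I) = -3 + 4*(I + I) = -3 + 4*(2*I) = -3 + 8*I)
a(u) = u²
-5*a(-38 - m(-1, 7)) = -5*(-38 - (-3 + 8*7))² = -5*(-38 - (-3 + 56))² = -5*(-38 - 1*53)² = -5*(-38 - 53)² = -5*(-91)² = -5*8281 = -41405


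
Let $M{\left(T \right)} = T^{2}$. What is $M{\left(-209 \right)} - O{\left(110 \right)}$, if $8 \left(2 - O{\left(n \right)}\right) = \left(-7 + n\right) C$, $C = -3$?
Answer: $\frac{349123}{8} \approx 43640.0$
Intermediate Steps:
$O{\left(n \right)} = - \frac{5}{8} + \frac{3 n}{8}$ ($O{\left(n \right)} = 2 - \frac{\left(-7 + n\right) \left(-3\right)}{8} = 2 - \frac{21 - 3 n}{8} = 2 + \left(- \frac{21}{8} + \frac{3 n}{8}\right) = - \frac{5}{8} + \frac{3 n}{8}$)
$M{\left(-209 \right)} - O{\left(110 \right)} = \left(-209\right)^{2} - \left(- \frac{5}{8} + \frac{3}{8} \cdot 110\right) = 43681 - \left(- \frac{5}{8} + \frac{165}{4}\right) = 43681 - \frac{325}{8} = \frac{349123}{8}$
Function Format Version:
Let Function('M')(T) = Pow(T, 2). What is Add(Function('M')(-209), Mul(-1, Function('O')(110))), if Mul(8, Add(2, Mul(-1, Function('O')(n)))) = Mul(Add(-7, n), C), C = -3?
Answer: Rational(349123, 8) ≈ 43640.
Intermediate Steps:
Function('O')(n) = Add(Rational(-5, 8), Mul(Rational(3, 8), n)) (Function('O')(n) = Add(2, Mul(Rational(-1, 8), Mul(Add(-7, n), -3))) = Add(2, Mul(Rational(-1, 8), Add(21, Mul(-3, n)))) = Add(2, Add(Rational(-21, 8), Mul(Rational(3, 8), n))) = Add(Rational(-5, 8), Mul(Rational(3, 8), n)))
Add(Function('M')(-209), Mul(-1, Function('O')(110))) = Add(Pow(-209, 2), Mul(-1, Add(Rational(-5, 8), Mul(Rational(3, 8), 110)))) = Add(43681, Mul(-1, Add(Rational(-5, 8), Rational(165, 4)))) = Add(43681, Mul(-1, Rational(325, 8))) = Add(43681, Rational(-325, 8)) = Rational(349123, 8)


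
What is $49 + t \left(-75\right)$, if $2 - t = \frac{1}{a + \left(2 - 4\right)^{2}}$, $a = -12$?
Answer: $- \frac{883}{8} \approx -110.38$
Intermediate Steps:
$t = \frac{17}{8}$ ($t = 2 - \frac{1}{-12 + \left(2 - 4\right)^{2}} = 2 - \frac{1}{-12 + \left(-2\right)^{2}} = 2 - \frac{1}{-12 + 4} = 2 - \frac{1}{-8} = 2 - - \frac{1}{8} = 2 + \frac{1}{8} = \frac{17}{8} \approx 2.125$)
$49 + t \left(-75\right) = 49 + \frac{17}{8} \left(-75\right) = 49 - \frac{1275}{8} = - \frac{883}{8}$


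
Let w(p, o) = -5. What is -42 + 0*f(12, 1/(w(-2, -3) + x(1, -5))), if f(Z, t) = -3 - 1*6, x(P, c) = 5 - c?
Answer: -42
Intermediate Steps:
f(Z, t) = -9 (f(Z, t) = -3 - 6 = -9)
-42 + 0*f(12, 1/(w(-2, -3) + x(1, -5))) = -42 + 0*(-9) = -42 + 0 = -42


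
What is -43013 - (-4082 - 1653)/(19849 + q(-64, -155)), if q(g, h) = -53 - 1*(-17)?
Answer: -852210834/19813 ≈ -43013.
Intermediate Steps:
q(g, h) = -36 (q(g, h) = -53 + 17 = -36)
-43013 - (-4082 - 1653)/(19849 + q(-64, -155)) = -43013 - (-4082 - 1653)/(19849 - 36) = -43013 - (-5735)/19813 = -43013 - 1*(-5735/19813) = -43013 + 5735/19813 = -852210834/19813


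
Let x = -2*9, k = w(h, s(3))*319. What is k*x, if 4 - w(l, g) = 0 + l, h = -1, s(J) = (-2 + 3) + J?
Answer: -28710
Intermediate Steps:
s(J) = 1 + J
w(l, g) = 4 - l (w(l, g) = 4 - (0 + l) = 4 - l)
k = 1595 (k = (4 - 1*(-1))*319 = (4 + 1)*319 = 5*319 = 1595)
x = -18
k*x = 1595*(-18) = -28710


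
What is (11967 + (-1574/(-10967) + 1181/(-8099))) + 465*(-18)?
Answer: 319491569400/88821733 ≈ 3597.0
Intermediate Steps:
(11967 + (-1574/(-10967) + 1181/(-8099))) + 465*(-18) = (11967 + (-1574*(-1/10967) + 1181*(-1/8099))) - 8370 = (11967 + (1574/10967 - 1181/8099)) - 8370 = (11967 - 204201/88821733) - 8370 = 1062929474610/88821733 - 8370 = 319491569400/88821733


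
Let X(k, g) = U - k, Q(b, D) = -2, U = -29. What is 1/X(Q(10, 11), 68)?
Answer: -1/27 ≈ -0.037037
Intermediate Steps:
X(k, g) = -29 - k
1/X(Q(10, 11), 68) = 1/(-29 - 1*(-2)) = 1/(-29 + 2) = 1/(-27) = -1/27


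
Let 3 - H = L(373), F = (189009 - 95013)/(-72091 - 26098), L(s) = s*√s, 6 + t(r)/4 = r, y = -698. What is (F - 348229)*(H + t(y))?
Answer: 13740440591743/14027 + 1821963860903*√373/14027 ≈ 3.4882e+9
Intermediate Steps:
t(r) = -24 + 4*r
L(s) = s^(3/2)
F = -13428/14027 (F = 93996/(-98189) = 93996*(-1/98189) = -13428/14027 ≈ -0.95730)
H = 3 - 373*√373 (H = 3 - 373^(3/2) = 3 - 373*√373 ≈ -7200.8)
(F - 348229)*(H + t(y)) = (-13428/14027 - 348229)*((3 - 373*√373) + (-24 + 4*(-698))) = -4884621611*((3 - 373*√373) + (-24 - 2792))/14027 = -4884621611*((3 - 373*√373) - 2816)/14027 = -4884621611*(-2813 - 373*√373)/14027 = 13740440591743/14027 + 1821963860903*√373/14027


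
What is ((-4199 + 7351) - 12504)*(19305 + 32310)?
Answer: -482703480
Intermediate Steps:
((-4199 + 7351) - 12504)*(19305 + 32310) = (3152 - 12504)*51615 = -9352*51615 = -482703480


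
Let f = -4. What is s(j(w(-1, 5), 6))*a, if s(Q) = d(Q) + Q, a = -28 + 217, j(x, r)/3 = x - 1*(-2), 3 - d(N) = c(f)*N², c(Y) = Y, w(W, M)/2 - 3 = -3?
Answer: 28917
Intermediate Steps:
w(W, M) = 0 (w(W, M) = 6 + 2*(-3) = 6 - 6 = 0)
d(N) = 3 + 4*N² (d(N) = 3 - (-4)*N² = 3 + 4*N²)
j(x, r) = 6 + 3*x (j(x, r) = 3*(x - 1*(-2)) = 3*(x + 2) = 3*(2 + x) = 6 + 3*x)
a = 189
s(Q) = 3 + Q + 4*Q² (s(Q) = (3 + 4*Q²) + Q = 3 + Q + 4*Q²)
s(j(w(-1, 5), 6))*a = (3 + (6 + 3*0) + 4*(6 + 3*0)²)*189 = (3 + (6 + 0) + 4*(6 + 0)²)*189 = (3 + 6 + 4*6²)*189 = (3 + 6 + 4*36)*189 = (3 + 6 + 144)*189 = 153*189 = 28917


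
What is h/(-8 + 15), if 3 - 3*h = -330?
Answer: 111/7 ≈ 15.857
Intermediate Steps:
h = 111 (h = 1 - 1/3*(-330) = 1 + 110 = 111)
h/(-8 + 15) = 111/(-8 + 15) = 111/7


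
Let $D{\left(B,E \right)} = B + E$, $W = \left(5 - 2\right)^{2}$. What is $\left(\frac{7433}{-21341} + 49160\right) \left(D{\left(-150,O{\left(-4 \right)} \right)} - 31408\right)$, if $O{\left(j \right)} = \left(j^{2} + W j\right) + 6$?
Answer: $- \frac{33122694361644}{21341} \approx -1.5521 \cdot 10^{9}$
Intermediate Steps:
$W = 9$ ($W = 3^{2} = 9$)
$O{\left(j \right)} = 6 + j^{2} + 9 j$ ($O{\left(j \right)} = \left(j^{2} + 9 j\right) + 6 = 6 + j^{2} + 9 j$)
$\left(\frac{7433}{-21341} + 49160\right) \left(D{\left(-150,O{\left(-4 \right)} \right)} - 31408\right) = \left(\frac{7433}{-21341} + 49160\right) \left(\left(-150 + \left(6 + \left(-4\right)^{2} + 9 \left(-4\right)\right)\right) - 31408\right) = \left(7433 \left(- \frac{1}{21341}\right) + 49160\right) \left(\left(-150 + \left(6 + 16 - 36\right)\right) - 31408\right) = \left(- \frac{7433}{21341} + 49160\right) \left(\left(-150 - 14\right) - 31408\right) = \frac{1049116127 \left(-164 - 31408\right)}{21341} = \frac{1049116127}{21341} \left(-31572\right) = - \frac{33122694361644}{21341}$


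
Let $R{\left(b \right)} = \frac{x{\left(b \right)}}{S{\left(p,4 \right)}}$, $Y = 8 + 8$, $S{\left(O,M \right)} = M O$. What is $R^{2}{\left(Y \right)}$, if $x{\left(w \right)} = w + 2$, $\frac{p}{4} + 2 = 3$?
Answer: $\frac{81}{64} \approx 1.2656$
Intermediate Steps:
$p = 4$ ($p = -8 + 4 \cdot 3 = -8 + 12 = 4$)
$x{\left(w \right)} = 2 + w$
$Y = 16$
$R{\left(b \right)} = \frac{1}{8} + \frac{b}{16}$ ($R{\left(b \right)} = \frac{2 + b}{4 \cdot 4} = \frac{2 + b}{16} = \left(2 + b\right) \frac{1}{16} = \frac{1}{8} + \frac{b}{16}$)
$R^{2}{\left(Y \right)} = \left(\frac{1}{8} + \frac{1}{16} \cdot 16\right)^{2} = \left(\frac{1}{8} + 1\right)^{2} = \left(\frac{9}{8}\right)^{2} = \frac{81}{64}$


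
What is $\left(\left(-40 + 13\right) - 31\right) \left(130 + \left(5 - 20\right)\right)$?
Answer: $-6670$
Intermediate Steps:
$\left(\left(-40 + 13\right) - 31\right) \left(130 + \left(5 - 20\right)\right) = \left(-27 - 31\right) \left(130 - 15\right) = \left(-58\right) 115 = -6670$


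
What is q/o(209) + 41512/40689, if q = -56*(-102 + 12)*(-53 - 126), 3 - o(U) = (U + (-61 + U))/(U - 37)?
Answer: -2104589125624/2156517 ≈ -9.7592e+5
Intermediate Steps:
o(U) = 3 - (-61 + 2*U)/(-37 + U) (o(U) = 3 - (U + (-61 + U))/(U - 37) = 3 - (-61 + 2*U)/(-37 + U))
q = -902160 (q = -(-5040)*(-179) = -56*16110 = -902160)
q/o(209) + 41512/40689 = -902160*(-37 + 209)/(-50 + 209) + 41512/40689 = -902160/(159/172) + 41512*(1/40689) = -902160/((1/172)*159) + 41512/40689 = -902160/159/172 + 41512/40689 = -902160*172/159 + 41512/40689 = -51723840/53 + 41512/40689 = -2104589125624/2156517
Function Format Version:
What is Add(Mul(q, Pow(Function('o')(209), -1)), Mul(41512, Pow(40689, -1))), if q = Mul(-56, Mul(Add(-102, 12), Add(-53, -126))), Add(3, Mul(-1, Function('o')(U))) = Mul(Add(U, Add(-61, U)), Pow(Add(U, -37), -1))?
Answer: Rational(-2104589125624, 2156517) ≈ -9.7592e+5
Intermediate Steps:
Function('o')(U) = Add(3, Mul(-1, Pow(Add(-37, U), -1), Add(-61, Mul(2, U)))) (Function('o')(U) = Add(3, Mul(-1, Mul(Add(U, Add(-61, U)), Pow(Add(U, -37), -1)))) = Add(3, Mul(-1, Mul(Add(-61, Mul(2, U)), Pow(Add(-37, U), -1)))) = Add(3, Mul(-1, Mul(Pow(Add(-37, U), -1), Add(-61, Mul(2, U))))) = Add(3, Mul(-1, Pow(Add(-37, U), -1), Add(-61, Mul(2, U)))))
q = -902160 (q = Mul(-56, Mul(-90, -179)) = Mul(-56, 16110) = -902160)
Add(Mul(q, Pow(Function('o')(209), -1)), Mul(41512, Pow(40689, -1))) = Add(Mul(-902160, Pow(Mul(Pow(Add(-37, 209), -1), Add(-50, 209)), -1)), Mul(41512, Pow(40689, -1))) = Add(Mul(-902160, Pow(Mul(Pow(172, -1), 159), -1)), Mul(41512, Rational(1, 40689))) = Add(Mul(-902160, Pow(Mul(Rational(1, 172), 159), -1)), Rational(41512, 40689)) = Add(Mul(-902160, Pow(Rational(159, 172), -1)), Rational(41512, 40689)) = Add(Mul(-902160, Rational(172, 159)), Rational(41512, 40689)) = Add(Rational(-51723840, 53), Rational(41512, 40689)) = Rational(-2104589125624, 2156517)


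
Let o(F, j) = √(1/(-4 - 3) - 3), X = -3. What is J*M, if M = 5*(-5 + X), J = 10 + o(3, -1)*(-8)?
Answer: -400 + 320*I*√154/7 ≈ -400.0 + 567.3*I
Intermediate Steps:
o(F, j) = I*√154/7 (o(F, j) = √(1/(-7) - 3) = √(-⅐ - 3) = √(-22/7) = I*√154/7)
J = 10 - 8*I*√154/7 (J = 10 + (I*√154/7)*(-8) = 10 - 8*I*√154/7 ≈ 10.0 - 14.182*I)
M = -40 (M = 5*(-5 - 3) = 5*(-8) = -40)
J*M = (10 - 8*I*√154/7)*(-40) = -400 + 320*I*√154/7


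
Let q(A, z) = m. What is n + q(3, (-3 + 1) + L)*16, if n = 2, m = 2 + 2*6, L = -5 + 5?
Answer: 226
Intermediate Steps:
L = 0
m = 14 (m = 2 + 12 = 14)
q(A, z) = 14
n + q(3, (-3 + 1) + L)*16 = 2 + 14*16 = 2 + 224 = 226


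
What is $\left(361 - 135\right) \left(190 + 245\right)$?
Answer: $98310$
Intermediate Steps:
$\left(361 - 135\right) \left(190 + 245\right) = 226 \cdot 435 = 98310$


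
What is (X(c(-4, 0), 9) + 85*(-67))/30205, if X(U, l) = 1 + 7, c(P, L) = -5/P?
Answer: -5687/30205 ≈ -0.18828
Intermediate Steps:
X(U, l) = 8
(X(c(-4, 0), 9) + 85*(-67))/30205 = (8 + 85*(-67))/30205 = (8 - 5695)*(1/30205) = -5687*1/30205 = -5687/30205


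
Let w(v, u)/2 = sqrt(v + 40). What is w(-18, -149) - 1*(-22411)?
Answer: 22411 + 2*sqrt(22) ≈ 22420.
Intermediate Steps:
w(v, u) = 2*sqrt(40 + v) (w(v, u) = 2*sqrt(v + 40) = 2*sqrt(40 + v))
w(-18, -149) - 1*(-22411) = 2*sqrt(40 - 18) - 1*(-22411) = 2*sqrt(22) + 22411 = 22411 + 2*sqrt(22)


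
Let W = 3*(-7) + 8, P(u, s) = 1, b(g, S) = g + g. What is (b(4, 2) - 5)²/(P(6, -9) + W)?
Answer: -¾ ≈ -0.75000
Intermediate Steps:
b(g, S) = 2*g
W = -13 (W = -21 + 8 = -13)
(b(4, 2) - 5)²/(P(6, -9) + W) = (2*4 - 5)²/(1 - 13) = (8 - 5)²/(-12) = -1/12*3² = -1/12*9 = -¾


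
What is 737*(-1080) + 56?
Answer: -795904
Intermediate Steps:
737*(-1080) + 56 = -795960 + 56 = -795904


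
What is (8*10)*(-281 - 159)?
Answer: -35200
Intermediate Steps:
(8*10)*(-281 - 159) = 80*(-440) = -35200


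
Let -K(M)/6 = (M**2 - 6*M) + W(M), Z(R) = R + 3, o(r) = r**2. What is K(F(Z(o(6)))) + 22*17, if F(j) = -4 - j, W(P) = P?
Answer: -12010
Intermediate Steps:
Z(R) = 3 + R
K(M) = -6*M**2 + 30*M (K(M) = -6*((M**2 - 6*M) + M) = -6*(M**2 - 5*M) = -6*M**2 + 30*M)
K(F(Z(o(6)))) + 22*17 = 6*(-4 - (3 + 6**2))*(5 - (-4 - (3 + 6**2))) + 22*17 = 6*(-4 - (3 + 36))*(5 - (-4 - (3 + 36))) + 374 = 6*(-4 - 1*39)*(5 - (-4 - 1*39)) + 374 = 6*(-4 - 39)*(5 - (-4 - 39)) + 374 = 6*(-43)*(5 - 1*(-43)) + 374 = 6*(-43)*(5 + 43) + 374 = 6*(-43)*48 + 374 = -12384 + 374 = -12010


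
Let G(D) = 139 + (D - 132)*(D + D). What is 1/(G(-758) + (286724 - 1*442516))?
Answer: 1/1193587 ≈ 8.3781e-7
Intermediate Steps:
G(D) = 139 + 2*D*(-132 + D) (G(D) = 139 + (-132 + D)*(2*D) = 139 + 2*D*(-132 + D))
1/(G(-758) + (286724 - 1*442516)) = 1/((139 - 264*(-758) + 2*(-758)²) + (286724 - 1*442516)) = 1/((139 + 200112 + 2*574564) + (286724 - 442516)) = 1/((139 + 200112 + 1149128) - 155792) = 1/(1349379 - 155792) = 1/1193587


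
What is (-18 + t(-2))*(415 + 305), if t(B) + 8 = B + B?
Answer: -21600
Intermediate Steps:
t(B) = -8 + 2*B (t(B) = -8 + (B + B) = -8 + 2*B)
(-18 + t(-2))*(415 + 305) = (-18 + (-8 + 2*(-2)))*(415 + 305) = (-18 + (-8 - 4))*720 = (-18 - 12)*720 = -30*720 = -21600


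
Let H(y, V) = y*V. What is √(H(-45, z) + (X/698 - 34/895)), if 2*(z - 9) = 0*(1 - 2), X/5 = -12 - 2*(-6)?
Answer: I*√324445555/895 ≈ 20.126*I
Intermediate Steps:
X = 0 (X = 5*(-12 - 2*(-6)) = 5*(-12 + 12) = 5*0 = 0)
z = 9 (z = 9 + (0*(1 - 2))/2 = 9 + (0*(-1))/2 = 9 + (½)*0 = 9 + 0 = 9)
H(y, V) = V*y
√(H(-45, z) + (X/698 - 34/895)) = √(9*(-45) + (0/698 - 34/895)) = √(-405 + (0*(1/698) - 34*1/895)) = √(-405 + (0 - 34/895)) = √(-405 - 34/895) = √(-362509/895) = I*√324445555/895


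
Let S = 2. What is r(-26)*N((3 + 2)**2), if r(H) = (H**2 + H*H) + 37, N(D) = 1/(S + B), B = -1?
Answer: 1389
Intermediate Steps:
N(D) = 1 (N(D) = 1/(2 - 1) = 1/1 = 1)
r(H) = 37 + 2*H**2 (r(H) = (H**2 + H**2) + 37 = 2*H**2 + 37 = 37 + 2*H**2)
r(-26)*N((3 + 2)**2) = (37 + 2*(-26)**2)*1 = (37 + 2*676)*1 = (37 + 1352)*1 = 1389*1 = 1389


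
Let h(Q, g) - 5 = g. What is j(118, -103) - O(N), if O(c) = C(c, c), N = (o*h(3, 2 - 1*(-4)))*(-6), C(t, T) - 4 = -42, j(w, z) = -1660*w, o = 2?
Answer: -195842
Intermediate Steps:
h(Q, g) = 5 + g
C(t, T) = -38 (C(t, T) = 4 - 42 = -38)
N = -132 (N = (2*(5 + (2 - 1*(-4))))*(-6) = (2*(5 + (2 + 4)))*(-6) = (2*(5 + 6))*(-6) = (2*11)*(-6) = 22*(-6) = -132)
O(c) = -38
j(118, -103) - O(N) = -1660*118 - 1*(-38) = -195880 + 38 = -195842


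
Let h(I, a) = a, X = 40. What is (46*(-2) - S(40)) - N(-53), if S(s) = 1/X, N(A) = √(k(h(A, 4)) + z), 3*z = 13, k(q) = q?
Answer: -3681/40 - 5*√3/3 ≈ -94.912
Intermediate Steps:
z = 13/3 (z = (⅓)*13 = 13/3 ≈ 4.3333)
N(A) = 5*√3/3 (N(A) = √(4 + 13/3) = √(25/3) = 5*√3/3)
S(s) = 1/40
(46*(-2) - S(40)) - N(-53) = (46*(-2) - 1*1/40) - 5*√3/3 = (-92 - 1/40) - 5*√3/3 = -3681/40 - 5*√3/3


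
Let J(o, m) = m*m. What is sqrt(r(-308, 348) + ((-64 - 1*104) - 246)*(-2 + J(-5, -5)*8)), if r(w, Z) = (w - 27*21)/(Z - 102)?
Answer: I*sqrt(4960832802)/246 ≈ 286.31*I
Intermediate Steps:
J(o, m) = m**2
r(w, Z) = (-567 + w)/(-102 + Z) (r(w, Z) = (w - 567)/(-102 + Z) = (-567 + w)/(-102 + Z))
sqrt(r(-308, 348) + ((-64 - 1*104) - 246)*(-2 + J(-5, -5)*8)) = sqrt((-567 - 308)/(-102 + 348) + ((-64 - 1*104) - 246)*(-2 + (-5)**2*8)) = sqrt(-875/246 + ((-64 - 104) - 246)*(-2 + 25*8)) = sqrt((1/246)*(-875) + (-168 - 246)*(-2 + 200)) = sqrt(-875/246 - 414*198) = sqrt(-875/246 - 81972) = sqrt(-20165987/246) = I*sqrt(4960832802)/246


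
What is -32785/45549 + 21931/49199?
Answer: -614054096/2240965251 ≈ -0.27401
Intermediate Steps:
-32785/45549 + 21931/49199 = -614054096/2240965251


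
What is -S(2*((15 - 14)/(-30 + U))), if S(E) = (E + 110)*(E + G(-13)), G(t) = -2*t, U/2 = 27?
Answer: -413473/144 ≈ -2871.3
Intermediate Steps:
U = 54 (U = 2*27 = 54)
S(E) = (26 + E)*(110 + E) (S(E) = (E + 110)*(E - 2*(-13)) = (110 + E)*(E + 26) = (110 + E)*(26 + E) = (26 + E)*(110 + E))
-S(2*((15 - 14)/(-30 + U))) = -(2860 + (2*((15 - 14)/(-30 + 54)))² + 136*(2*((15 - 14)/(-30 + 54)))) = -(2860 + (2*(1/24))² + 136*(2*(1/24))) = -(2860 + (1/12)² + 136*(1/12)) = -(2860 + 1/144 + 34/3) = -1*413473/144 = -413473/144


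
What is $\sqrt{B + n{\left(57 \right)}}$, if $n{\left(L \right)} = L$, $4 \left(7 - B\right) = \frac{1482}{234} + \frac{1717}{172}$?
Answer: $\frac{\sqrt{15954333}}{516} \approx 7.7409$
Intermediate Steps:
$B = \frac{6029}{2064}$ ($B = 7 - \frac{\frac{1482}{234} + \frac{1717}{172}}{4} = 7 - \frac{1482 \cdot \frac{1}{234} + 1717 \cdot \frac{1}{172}}{4} = 7 - \frac{\frac{19}{3} + \frac{1717}{172}}{4} = 7 - \frac{8419}{2064} = \frac{6029}{2064} \approx 2.921$)
$\sqrt{B + n{\left(57 \right)}} = \sqrt{\frac{6029}{2064} + 57} = \sqrt{\frac{123677}{2064}} = \frac{\sqrt{15954333}}{516}$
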